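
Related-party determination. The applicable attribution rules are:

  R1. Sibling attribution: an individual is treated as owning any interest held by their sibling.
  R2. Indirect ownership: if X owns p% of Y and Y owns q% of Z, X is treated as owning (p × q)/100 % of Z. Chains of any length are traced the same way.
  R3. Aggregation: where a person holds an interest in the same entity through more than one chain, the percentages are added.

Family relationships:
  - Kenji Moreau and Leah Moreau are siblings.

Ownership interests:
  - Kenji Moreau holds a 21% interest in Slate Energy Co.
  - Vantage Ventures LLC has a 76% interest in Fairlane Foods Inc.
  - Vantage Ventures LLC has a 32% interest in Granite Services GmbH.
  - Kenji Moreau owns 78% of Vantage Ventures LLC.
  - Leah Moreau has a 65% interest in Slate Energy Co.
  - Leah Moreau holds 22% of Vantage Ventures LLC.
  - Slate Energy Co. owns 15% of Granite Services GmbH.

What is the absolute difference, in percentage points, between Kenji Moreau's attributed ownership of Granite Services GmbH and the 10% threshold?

34.9

By sibling attribution (R1), Kenji Moreau is treated as also owning Leah Moreau's interest in Vantage Ventures LLC, giving 78% + 22% = 100%.
By sibling attribution (R1), Kenji Moreau is treated as also owning Leah Moreau's interest in Slate Energy Co, giving 21% + 65% = 86%.
Chain via Vantage Ventures LLC (R2): 100% × 32% = 32% of Granite Services GmbH.
Chain via Slate Energy Co. (R2): 86% × 15% = 12.9% of Granite Services GmbH.
Aggregating (R3): 32% + 12.9% = 44.9%.
44.9% exceeds the 10% threshold by 34.9 percentage points.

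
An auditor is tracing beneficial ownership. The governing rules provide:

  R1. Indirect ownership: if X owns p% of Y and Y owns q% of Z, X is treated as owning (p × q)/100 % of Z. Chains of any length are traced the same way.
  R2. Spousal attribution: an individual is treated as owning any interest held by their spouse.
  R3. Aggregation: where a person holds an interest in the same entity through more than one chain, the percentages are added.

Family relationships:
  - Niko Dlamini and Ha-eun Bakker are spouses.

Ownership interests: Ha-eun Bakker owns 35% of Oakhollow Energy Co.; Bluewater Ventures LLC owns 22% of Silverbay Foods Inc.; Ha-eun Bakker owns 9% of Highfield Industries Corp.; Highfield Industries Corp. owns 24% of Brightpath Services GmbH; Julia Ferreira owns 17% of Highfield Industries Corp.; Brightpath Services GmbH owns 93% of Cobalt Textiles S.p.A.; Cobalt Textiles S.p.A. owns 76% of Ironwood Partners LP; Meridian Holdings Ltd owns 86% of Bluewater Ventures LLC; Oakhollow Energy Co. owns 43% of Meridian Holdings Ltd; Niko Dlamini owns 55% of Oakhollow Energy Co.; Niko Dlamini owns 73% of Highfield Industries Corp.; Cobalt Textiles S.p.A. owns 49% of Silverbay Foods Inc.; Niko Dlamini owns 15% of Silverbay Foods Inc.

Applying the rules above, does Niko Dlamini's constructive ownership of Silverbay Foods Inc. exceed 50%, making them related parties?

No

By spousal attribution (R2), Niko Dlamini is treated as also owning Ha-eun Bakker's interest in Oakhollow Energy Co, giving 55% + 35% = 90%.
By spousal attribution (R2), Niko Dlamini is treated as also owning Ha-eun Bakker's interest in Highfield Industries Corp, giving 73% + 9% = 82%.
Chain via Oakhollow Energy Co. → Meridian Holdings Ltd → Bluewater Ventures LLC (R1): 90% × 43% × 86% × 22% = 7.32204% of Silverbay Foods Inc.
Chain via Highfield Industries Corp. → Brightpath Services GmbH → Cobalt Textiles S.p.A. (R1): 82% × 24% × 93% × 49% = 8.968176% of Silverbay Foods Inc.
Direct interest in Silverbay Foods Inc: 15%.
Aggregating (R3): 7.32204% + 8.968176% + 15% = 31.290216%.
31.290216% does not exceed the 50% threshold, so Niko is not a related party to Silverbay Foods Inc.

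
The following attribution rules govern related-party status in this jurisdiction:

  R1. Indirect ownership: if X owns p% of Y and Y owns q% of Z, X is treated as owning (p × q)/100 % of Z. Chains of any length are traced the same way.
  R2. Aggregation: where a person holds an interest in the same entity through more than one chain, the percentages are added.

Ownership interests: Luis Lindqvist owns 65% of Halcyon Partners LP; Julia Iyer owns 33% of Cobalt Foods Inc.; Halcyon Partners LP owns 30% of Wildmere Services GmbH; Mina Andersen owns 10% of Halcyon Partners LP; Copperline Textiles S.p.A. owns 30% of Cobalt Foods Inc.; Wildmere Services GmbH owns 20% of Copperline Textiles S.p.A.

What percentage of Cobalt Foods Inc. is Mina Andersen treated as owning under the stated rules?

Chain via Halcyon Partners LP → Wildmere Services GmbH → Copperline Textiles S.p.A. (R1): 10% × 30% × 20% × 30% = 0.18% of Cobalt Foods Inc.

0.18%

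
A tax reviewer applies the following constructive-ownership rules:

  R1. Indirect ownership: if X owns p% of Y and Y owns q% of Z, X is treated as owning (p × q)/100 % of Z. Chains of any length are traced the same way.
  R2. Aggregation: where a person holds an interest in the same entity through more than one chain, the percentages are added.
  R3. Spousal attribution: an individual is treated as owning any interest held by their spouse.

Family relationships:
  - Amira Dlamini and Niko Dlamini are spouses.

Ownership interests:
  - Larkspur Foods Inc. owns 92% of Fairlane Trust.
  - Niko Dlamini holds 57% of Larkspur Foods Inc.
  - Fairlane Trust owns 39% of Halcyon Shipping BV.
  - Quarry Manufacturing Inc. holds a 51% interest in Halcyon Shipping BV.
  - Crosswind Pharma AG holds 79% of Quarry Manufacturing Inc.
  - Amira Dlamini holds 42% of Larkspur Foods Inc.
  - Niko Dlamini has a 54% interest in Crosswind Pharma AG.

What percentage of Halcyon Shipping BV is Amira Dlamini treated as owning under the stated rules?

By spousal attribution (R3), Amira Dlamini is treated as also owning Niko Dlamini's interest in Larkspur Foods Inc, giving 42% + 57% = 99%.
By spousal attribution (R3), Amira Dlamini is treated as owning Niko Dlamini's 54% interest in Crosswind Pharma AG.
Chain via Larkspur Foods Inc. → Fairlane Trust (R1): 99% × 92% × 39% = 35.5212% of Halcyon Shipping BV.
Chain via Crosswind Pharma AG → Quarry Manufacturing Inc. (R1): 54% × 79% × 51% = 21.7566% of Halcyon Shipping BV.
Aggregating (R2): 35.5212% + 21.7566% = 57.2778%.

57.2778%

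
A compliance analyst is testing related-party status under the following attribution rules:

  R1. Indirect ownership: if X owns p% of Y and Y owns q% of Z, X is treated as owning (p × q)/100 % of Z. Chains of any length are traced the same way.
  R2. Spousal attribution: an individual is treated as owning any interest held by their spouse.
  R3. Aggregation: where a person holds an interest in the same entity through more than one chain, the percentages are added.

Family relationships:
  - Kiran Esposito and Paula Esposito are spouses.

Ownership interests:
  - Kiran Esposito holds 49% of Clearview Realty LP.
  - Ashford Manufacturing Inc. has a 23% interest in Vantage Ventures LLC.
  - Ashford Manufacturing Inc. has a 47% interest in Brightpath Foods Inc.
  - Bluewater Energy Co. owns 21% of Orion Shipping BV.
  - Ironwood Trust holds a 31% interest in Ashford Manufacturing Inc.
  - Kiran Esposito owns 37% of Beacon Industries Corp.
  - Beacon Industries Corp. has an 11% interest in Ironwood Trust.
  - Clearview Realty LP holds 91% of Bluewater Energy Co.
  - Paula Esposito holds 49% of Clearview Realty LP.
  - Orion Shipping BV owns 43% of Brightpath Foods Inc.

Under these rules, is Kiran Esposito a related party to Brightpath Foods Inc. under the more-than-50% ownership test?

By spousal attribution (R2), Kiran Esposito is treated as also owning Paula Esposito's interest in Clearview Realty LP, giving 49% + 49% = 98%.
Chain via Beacon Industries Corp. → Ironwood Trust → Ashford Manufacturing Inc. (R1): 37% × 11% × 31% × 47% = 0.592999% of Brightpath Foods Inc.
Chain via Clearview Realty LP → Bluewater Energy Co. → Orion Shipping BV (R1): 98% × 91% × 21% × 43% = 8.052954% of Brightpath Foods Inc.
Aggregating (R3): 0.592999% + 8.052954% = 8.645953%.
8.645953% does not exceed the 50% threshold, so Kiran is not a related party to Brightpath Foods Inc.

No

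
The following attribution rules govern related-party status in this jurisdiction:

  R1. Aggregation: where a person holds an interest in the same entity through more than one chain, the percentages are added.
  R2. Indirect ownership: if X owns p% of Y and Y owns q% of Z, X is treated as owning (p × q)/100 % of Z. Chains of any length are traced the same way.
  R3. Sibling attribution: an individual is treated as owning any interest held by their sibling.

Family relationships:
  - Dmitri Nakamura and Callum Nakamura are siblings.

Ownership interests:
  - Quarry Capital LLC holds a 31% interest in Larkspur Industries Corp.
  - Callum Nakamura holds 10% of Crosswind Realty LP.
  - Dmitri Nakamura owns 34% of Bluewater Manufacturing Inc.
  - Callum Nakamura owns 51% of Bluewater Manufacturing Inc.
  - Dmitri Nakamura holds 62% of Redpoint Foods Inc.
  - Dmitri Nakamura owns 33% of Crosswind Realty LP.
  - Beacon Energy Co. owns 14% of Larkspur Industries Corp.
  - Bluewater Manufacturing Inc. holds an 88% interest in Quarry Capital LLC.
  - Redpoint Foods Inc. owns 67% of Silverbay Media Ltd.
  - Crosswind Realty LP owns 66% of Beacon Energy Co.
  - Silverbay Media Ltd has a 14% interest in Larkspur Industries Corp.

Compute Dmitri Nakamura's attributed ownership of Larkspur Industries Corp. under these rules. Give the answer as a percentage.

32.9768%

By sibling attribution (R3), Dmitri Nakamura is treated as also owning Callum Nakamura's interest in Crosswind Realty LP, giving 33% + 10% = 43%.
By sibling attribution (R3), Dmitri Nakamura is treated as also owning Callum Nakamura's interest in Bluewater Manufacturing Inc, giving 34% + 51% = 85%.
Chain via Crosswind Realty LP → Beacon Energy Co. (R2): 43% × 66% × 14% = 3.9732% of Larkspur Industries Corp.
Chain via Bluewater Manufacturing Inc. → Quarry Capital LLC (R2): 85% × 88% × 31% = 23.188% of Larkspur Industries Corp.
Chain via Redpoint Foods Inc. → Silverbay Media Ltd (R2): 62% × 67% × 14% = 5.8156% of Larkspur Industries Corp.
Aggregating (R1): 3.9732% + 23.188% + 5.8156% = 32.9768%.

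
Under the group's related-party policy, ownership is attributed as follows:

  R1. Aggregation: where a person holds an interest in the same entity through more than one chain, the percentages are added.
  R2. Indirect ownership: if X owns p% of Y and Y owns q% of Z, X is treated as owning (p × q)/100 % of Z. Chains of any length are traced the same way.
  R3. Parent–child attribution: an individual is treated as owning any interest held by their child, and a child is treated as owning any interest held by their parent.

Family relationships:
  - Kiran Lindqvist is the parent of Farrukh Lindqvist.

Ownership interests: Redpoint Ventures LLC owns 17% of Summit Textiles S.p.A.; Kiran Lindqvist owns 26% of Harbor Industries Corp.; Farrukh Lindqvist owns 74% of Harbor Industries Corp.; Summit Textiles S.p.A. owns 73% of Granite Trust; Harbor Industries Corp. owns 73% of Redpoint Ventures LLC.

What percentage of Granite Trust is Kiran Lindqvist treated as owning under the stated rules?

9.0593%

By parent–child attribution (R3), Kiran Lindqvist is treated as also owning Farrukh Lindqvist's interest in Harbor Industries Corp, giving 26% + 74% = 100%.
Chain via Harbor Industries Corp. → Redpoint Ventures LLC → Summit Textiles S.p.A. (R2): 100% × 73% × 17% × 73% = 9.0593% of Granite Trust.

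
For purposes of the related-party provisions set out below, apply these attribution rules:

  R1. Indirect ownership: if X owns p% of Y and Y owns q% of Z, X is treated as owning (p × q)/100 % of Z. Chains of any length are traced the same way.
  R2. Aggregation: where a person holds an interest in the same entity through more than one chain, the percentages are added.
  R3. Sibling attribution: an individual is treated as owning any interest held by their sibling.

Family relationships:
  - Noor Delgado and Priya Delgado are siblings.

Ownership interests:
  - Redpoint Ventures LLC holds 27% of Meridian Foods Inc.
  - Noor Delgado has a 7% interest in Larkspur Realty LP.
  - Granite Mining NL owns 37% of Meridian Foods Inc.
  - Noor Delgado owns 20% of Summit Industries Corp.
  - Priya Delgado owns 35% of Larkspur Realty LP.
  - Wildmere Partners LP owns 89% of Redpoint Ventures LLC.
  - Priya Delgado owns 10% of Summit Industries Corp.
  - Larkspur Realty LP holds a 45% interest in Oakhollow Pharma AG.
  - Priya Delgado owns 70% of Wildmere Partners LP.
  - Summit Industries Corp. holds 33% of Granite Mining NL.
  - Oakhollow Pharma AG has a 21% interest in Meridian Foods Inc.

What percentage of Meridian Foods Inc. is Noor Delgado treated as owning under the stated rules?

24.453%

By sibling attribution (R3), Noor Delgado is treated as also owning Priya Delgado's interest in Summit Industries Corp, giving 20% + 10% = 30%.
By sibling attribution (R3), Noor Delgado is treated as also owning Priya Delgado's interest in Larkspur Realty LP, giving 7% + 35% = 42%.
By sibling attribution (R3), Noor Delgado is treated as owning Priya Delgado's 70% interest in Wildmere Partners LP.
Chain via Summit Industries Corp. → Granite Mining NL (R1): 30% × 33% × 37% = 3.663% of Meridian Foods Inc.
Chain via Larkspur Realty LP → Oakhollow Pharma AG (R1): 42% × 45% × 21% = 3.969% of Meridian Foods Inc.
Chain via Wildmere Partners LP → Redpoint Ventures LLC (R1): 70% × 89% × 27% = 16.821% of Meridian Foods Inc.
Aggregating (R2): 3.663% + 3.969% + 16.821% = 24.453%.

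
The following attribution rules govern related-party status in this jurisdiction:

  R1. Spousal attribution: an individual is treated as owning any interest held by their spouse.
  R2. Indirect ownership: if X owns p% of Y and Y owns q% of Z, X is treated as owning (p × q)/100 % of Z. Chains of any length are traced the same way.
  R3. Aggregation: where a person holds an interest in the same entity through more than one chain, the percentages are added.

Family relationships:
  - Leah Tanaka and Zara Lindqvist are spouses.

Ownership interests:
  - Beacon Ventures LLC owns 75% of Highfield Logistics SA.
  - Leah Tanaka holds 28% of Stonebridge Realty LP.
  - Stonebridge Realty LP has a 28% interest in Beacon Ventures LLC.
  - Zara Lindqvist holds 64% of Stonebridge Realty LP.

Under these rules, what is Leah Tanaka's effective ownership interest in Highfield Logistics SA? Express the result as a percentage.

19.32%

By spousal attribution (R1), Leah Tanaka is treated as also owning Zara Lindqvist's interest in Stonebridge Realty LP, giving 28% + 64% = 92%.
Chain via Stonebridge Realty LP → Beacon Ventures LLC (R2): 92% × 28% × 75% = 19.32% of Highfield Logistics SA.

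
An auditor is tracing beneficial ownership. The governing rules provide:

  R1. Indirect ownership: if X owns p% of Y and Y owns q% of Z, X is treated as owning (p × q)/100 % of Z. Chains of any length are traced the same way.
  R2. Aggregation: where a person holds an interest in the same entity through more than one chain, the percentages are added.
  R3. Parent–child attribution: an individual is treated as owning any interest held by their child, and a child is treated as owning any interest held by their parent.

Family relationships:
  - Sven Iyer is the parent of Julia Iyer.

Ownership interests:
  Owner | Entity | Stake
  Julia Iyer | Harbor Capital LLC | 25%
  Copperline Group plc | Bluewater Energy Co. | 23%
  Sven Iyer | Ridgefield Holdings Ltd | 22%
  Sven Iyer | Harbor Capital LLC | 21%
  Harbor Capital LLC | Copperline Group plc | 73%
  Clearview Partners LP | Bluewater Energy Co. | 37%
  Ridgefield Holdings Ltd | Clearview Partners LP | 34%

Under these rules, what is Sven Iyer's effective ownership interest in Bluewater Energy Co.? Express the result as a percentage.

10.491%

By parent–child attribution (R3), Sven Iyer is treated as also owning Julia Iyer's interest in Harbor Capital LLC, giving 21% + 25% = 46%.
Chain via Ridgefield Holdings Ltd → Clearview Partners LP (R1): 22% × 34% × 37% = 2.7676% of Bluewater Energy Co.
Chain via Harbor Capital LLC → Copperline Group plc (R1): 46% × 73% × 23% = 7.7234% of Bluewater Energy Co.
Aggregating (R2): 2.7676% + 7.7234% = 10.491%.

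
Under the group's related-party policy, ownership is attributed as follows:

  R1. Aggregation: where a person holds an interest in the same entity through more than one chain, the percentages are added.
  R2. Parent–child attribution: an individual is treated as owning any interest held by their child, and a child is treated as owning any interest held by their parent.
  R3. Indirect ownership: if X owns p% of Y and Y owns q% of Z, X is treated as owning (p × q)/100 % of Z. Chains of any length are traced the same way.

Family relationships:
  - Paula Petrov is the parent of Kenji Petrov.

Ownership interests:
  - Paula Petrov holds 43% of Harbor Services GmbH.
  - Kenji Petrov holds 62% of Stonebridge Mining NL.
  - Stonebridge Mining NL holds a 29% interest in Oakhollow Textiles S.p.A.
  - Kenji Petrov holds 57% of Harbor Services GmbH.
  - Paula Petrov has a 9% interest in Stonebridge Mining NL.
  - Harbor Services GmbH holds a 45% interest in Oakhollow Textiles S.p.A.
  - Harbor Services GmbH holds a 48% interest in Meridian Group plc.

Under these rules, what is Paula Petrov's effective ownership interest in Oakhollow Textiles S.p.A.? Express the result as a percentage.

65.59%

By parent–child attribution (R2), Paula Petrov is treated as also owning Kenji Petrov's interest in Stonebridge Mining NL, giving 9% + 62% = 71%.
By parent–child attribution (R2), Paula Petrov is treated as also owning Kenji Petrov's interest in Harbor Services GmbH, giving 43% + 57% = 100%.
Chain via Stonebridge Mining NL (R3): 71% × 29% = 20.59% of Oakhollow Textiles S.p.A.
Chain via Harbor Services GmbH (R3): 100% × 45% = 45% of Oakhollow Textiles S.p.A.
Aggregating (R1): 20.59% + 45% = 65.59%.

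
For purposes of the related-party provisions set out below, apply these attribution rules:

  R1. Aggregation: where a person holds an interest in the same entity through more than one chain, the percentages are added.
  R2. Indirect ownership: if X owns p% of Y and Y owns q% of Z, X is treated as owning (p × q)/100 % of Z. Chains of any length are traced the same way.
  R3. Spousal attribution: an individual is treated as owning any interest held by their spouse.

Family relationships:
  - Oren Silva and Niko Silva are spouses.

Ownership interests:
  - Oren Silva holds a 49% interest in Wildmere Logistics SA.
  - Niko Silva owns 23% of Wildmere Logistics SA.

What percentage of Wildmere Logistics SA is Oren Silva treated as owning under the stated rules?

72%

By spousal attribution (R3), Oren Silva is treated as also owning Niko Silva's interest in Wildmere Logistics SA, giving 49% + 23% = 72%.
Direct interest in Wildmere Logistics SA: 72%.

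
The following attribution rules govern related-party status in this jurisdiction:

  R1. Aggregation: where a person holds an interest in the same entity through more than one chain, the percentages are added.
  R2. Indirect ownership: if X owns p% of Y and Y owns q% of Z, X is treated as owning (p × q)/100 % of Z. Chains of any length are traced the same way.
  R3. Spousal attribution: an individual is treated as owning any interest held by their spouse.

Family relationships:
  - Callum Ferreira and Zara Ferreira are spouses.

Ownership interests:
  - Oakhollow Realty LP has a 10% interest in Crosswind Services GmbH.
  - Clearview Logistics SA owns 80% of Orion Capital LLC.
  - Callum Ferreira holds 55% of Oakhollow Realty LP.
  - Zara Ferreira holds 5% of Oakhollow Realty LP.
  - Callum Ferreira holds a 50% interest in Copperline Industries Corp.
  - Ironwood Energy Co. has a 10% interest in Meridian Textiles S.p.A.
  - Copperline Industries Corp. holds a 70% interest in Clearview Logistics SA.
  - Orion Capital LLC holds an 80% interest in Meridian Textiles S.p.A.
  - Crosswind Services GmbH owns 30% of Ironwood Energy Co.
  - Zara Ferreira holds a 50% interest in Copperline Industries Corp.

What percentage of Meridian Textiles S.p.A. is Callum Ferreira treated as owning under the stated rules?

By spousal attribution (R3), Callum Ferreira is treated as also owning Zara Ferreira's interest in Copperline Industries Corp, giving 50% + 50% = 100%.
By spousal attribution (R3), Callum Ferreira is treated as also owning Zara Ferreira's interest in Oakhollow Realty LP, giving 55% + 5% = 60%.
Chain via Copperline Industries Corp. → Clearview Logistics SA → Orion Capital LLC (R2): 100% × 70% × 80% × 80% = 44.8% of Meridian Textiles S.p.A.
Chain via Oakhollow Realty LP → Crosswind Services GmbH → Ironwood Energy Co. (R2): 60% × 10% × 30% × 10% = 0.18% of Meridian Textiles S.p.A.
Aggregating (R1): 44.8% + 0.18% = 44.98%.

44.98%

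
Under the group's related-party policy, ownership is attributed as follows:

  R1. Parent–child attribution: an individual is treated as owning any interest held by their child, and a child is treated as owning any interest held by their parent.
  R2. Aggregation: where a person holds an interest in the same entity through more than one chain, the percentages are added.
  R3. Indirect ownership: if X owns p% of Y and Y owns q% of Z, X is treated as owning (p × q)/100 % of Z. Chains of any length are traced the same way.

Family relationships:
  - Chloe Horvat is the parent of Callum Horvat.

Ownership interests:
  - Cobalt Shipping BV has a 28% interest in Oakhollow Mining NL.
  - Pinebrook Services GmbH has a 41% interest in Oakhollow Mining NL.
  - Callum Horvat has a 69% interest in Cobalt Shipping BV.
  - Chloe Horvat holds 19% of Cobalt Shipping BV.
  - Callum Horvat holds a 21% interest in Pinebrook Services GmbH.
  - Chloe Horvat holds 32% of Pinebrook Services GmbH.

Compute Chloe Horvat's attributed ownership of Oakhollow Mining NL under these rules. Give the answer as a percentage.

By parent–child attribution (R1), Chloe Horvat is treated as also owning Callum Horvat's interest in Pinebrook Services GmbH, giving 32% + 21% = 53%.
By parent–child attribution (R1), Chloe Horvat is treated as also owning Callum Horvat's interest in Cobalt Shipping BV, giving 19% + 69% = 88%.
Chain via Pinebrook Services GmbH (R3): 53% × 41% = 21.73% of Oakhollow Mining NL.
Chain via Cobalt Shipping BV (R3): 88% × 28% = 24.64% of Oakhollow Mining NL.
Aggregating (R2): 21.73% + 24.64% = 46.37%.

46.37%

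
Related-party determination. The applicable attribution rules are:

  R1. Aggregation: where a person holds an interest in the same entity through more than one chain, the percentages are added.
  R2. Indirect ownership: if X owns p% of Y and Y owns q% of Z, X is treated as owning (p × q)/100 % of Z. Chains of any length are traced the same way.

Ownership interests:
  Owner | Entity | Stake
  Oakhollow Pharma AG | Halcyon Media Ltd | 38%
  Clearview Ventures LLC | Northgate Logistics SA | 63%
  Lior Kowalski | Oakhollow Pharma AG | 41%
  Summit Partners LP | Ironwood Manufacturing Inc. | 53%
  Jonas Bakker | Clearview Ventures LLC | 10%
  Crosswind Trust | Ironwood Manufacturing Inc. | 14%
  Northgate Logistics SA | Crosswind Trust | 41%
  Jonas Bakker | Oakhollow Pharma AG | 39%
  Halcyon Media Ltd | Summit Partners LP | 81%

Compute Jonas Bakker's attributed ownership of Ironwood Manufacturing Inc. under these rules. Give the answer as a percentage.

Chain via Oakhollow Pharma AG → Halcyon Media Ltd → Summit Partners LP (R2): 39% × 38% × 81% × 53% = 6.362226% of Ironwood Manufacturing Inc.
Chain via Clearview Ventures LLC → Northgate Logistics SA → Crosswind Trust (R2): 10% × 63% × 41% × 14% = 0.36162% of Ironwood Manufacturing Inc.
Aggregating (R1): 6.362226% + 0.36162% = 6.723846%.

6.723846%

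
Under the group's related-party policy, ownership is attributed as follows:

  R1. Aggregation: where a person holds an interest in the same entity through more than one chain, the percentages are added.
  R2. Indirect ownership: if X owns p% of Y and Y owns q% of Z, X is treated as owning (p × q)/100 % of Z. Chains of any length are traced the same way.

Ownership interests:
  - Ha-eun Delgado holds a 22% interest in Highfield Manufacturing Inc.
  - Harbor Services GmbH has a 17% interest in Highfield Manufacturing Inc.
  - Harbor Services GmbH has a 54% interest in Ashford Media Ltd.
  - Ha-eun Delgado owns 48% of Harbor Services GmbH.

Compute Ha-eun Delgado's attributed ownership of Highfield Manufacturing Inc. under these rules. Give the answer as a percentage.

30.16%

Chain via Harbor Services GmbH (R2): 48% × 17% = 8.16% of Highfield Manufacturing Inc.
Direct interest in Highfield Manufacturing Inc: 22%.
Aggregating (R1): 8.16% + 22% = 30.16%.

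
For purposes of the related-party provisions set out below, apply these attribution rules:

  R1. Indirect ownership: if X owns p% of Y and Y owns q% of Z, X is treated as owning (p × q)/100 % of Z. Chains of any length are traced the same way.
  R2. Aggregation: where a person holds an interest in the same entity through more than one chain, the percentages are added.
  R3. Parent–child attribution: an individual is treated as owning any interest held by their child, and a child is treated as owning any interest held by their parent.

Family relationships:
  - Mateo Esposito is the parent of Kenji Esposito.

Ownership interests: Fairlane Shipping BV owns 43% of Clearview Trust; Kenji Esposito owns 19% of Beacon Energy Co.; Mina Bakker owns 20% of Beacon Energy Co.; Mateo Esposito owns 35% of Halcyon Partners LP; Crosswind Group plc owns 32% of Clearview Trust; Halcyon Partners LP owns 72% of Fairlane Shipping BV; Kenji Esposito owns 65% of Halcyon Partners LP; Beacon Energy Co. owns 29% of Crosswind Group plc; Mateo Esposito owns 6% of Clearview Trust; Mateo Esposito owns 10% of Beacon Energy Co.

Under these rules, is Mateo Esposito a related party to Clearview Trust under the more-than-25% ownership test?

Yes

By parent–child attribution (R3), Mateo Esposito is treated as also owning Kenji Esposito's interest in Halcyon Partners LP, giving 35% + 65% = 100%.
By parent–child attribution (R3), Mateo Esposito is treated as also owning Kenji Esposito's interest in Beacon Energy Co, giving 10% + 19% = 29%.
Chain via Halcyon Partners LP → Fairlane Shipping BV (R1): 100% × 72% × 43% = 30.96% of Clearview Trust.
Chain via Beacon Energy Co. → Crosswind Group plc (R1): 29% × 29% × 32% = 2.6912% of Clearview Trust.
Direct interest in Clearview Trust: 6%.
Aggregating (R2): 30.96% + 2.6912% + 6% = 39.6512%.
39.6512% exceeds the 25% threshold, so Mateo is a related party to Clearview Trust.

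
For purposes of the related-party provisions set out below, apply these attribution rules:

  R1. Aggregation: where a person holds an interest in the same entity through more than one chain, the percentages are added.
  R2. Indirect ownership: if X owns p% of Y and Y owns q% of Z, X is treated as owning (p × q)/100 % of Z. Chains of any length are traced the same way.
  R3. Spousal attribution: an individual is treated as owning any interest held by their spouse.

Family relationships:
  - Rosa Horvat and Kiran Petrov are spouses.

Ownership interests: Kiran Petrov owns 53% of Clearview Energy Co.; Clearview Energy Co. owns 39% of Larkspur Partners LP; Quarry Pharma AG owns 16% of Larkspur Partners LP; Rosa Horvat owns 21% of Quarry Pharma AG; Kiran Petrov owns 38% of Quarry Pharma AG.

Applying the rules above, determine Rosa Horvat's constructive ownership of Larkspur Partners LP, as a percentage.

30.11%

By spousal attribution (R3), Rosa Horvat is treated as also owning Kiran Petrov's interest in Quarry Pharma AG, giving 21% + 38% = 59%.
By spousal attribution (R3), Rosa Horvat is treated as owning Kiran Petrov's 53% interest in Clearview Energy Co.
Chain via Quarry Pharma AG (R2): 59% × 16% = 9.44% of Larkspur Partners LP.
Chain via Clearview Energy Co. (R2): 53% × 39% = 20.67% of Larkspur Partners LP.
Aggregating (R1): 9.44% + 20.67% = 30.11%.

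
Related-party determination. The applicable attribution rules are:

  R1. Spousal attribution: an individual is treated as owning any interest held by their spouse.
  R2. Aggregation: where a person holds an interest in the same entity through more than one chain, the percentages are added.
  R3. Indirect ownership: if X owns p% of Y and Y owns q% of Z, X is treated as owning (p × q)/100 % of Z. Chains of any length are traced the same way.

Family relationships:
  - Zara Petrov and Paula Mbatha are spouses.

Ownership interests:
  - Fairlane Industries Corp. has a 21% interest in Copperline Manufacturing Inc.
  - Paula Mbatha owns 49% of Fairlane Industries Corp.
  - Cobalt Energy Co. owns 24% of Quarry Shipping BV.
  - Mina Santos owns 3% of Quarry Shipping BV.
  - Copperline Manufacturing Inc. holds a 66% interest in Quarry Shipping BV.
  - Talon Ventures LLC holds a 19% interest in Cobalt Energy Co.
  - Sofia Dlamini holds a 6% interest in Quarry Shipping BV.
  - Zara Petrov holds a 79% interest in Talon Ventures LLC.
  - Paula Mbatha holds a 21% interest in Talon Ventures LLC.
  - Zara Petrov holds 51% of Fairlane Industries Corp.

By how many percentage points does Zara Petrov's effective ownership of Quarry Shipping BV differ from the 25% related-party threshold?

6.58

By spousal attribution (R1), Zara Petrov is treated as also owning Paula Mbatha's interest in Fairlane Industries Corp, giving 51% + 49% = 100%.
By spousal attribution (R1), Zara Petrov is treated as also owning Paula Mbatha's interest in Talon Ventures LLC, giving 79% + 21% = 100%.
Chain via Fairlane Industries Corp. → Copperline Manufacturing Inc. (R3): 100% × 21% × 66% = 13.86% of Quarry Shipping BV.
Chain via Talon Ventures LLC → Cobalt Energy Co. (R3): 100% × 19% × 24% = 4.56% of Quarry Shipping BV.
Aggregating (R2): 13.86% + 4.56% = 18.42%.
18.42% falls short of the 25% threshold by 6.58 percentage points.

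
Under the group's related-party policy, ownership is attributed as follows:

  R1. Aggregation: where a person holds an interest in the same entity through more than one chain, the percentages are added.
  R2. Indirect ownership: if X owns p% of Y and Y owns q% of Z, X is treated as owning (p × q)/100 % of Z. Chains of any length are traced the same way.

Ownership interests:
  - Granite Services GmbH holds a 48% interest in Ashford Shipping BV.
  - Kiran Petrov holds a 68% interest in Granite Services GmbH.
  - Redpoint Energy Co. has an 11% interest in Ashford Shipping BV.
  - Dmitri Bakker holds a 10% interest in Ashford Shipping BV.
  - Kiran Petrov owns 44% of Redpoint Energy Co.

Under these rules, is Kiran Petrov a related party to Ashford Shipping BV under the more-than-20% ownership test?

Yes

Chain via Redpoint Energy Co. (R2): 44% × 11% = 4.84% of Ashford Shipping BV.
Chain via Granite Services GmbH (R2): 68% × 48% = 32.64% of Ashford Shipping BV.
Aggregating (R1): 4.84% + 32.64% = 37.48%.
37.48% exceeds the 20% threshold, so Kiran is a related party to Ashford Shipping BV.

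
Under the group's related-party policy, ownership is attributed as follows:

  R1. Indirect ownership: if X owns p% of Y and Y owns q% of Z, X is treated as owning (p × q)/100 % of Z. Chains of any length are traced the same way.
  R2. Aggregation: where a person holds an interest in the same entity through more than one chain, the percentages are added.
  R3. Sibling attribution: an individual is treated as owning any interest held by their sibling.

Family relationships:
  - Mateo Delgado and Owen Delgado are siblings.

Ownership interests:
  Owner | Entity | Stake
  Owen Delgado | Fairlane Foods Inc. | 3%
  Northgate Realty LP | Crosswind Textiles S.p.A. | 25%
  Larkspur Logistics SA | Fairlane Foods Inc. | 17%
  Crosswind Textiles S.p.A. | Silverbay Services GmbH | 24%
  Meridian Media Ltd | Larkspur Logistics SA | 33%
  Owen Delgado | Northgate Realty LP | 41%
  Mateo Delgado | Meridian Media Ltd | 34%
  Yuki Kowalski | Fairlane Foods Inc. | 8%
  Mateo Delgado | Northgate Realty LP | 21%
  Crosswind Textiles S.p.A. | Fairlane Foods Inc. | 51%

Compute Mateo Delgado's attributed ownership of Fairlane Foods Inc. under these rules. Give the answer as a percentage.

12.8124%

By sibling attribution (R3), Mateo Delgado is treated as also owning Owen Delgado's interest in Northgate Realty LP, giving 21% + 41% = 62%.
By sibling attribution (R3), Mateo Delgado is treated as owning Owen Delgado's 3% interest in Fairlane Foods Inc.
Chain via Northgate Realty LP → Crosswind Textiles S.p.A. (R1): 62% × 25% × 51% = 7.905% of Fairlane Foods Inc.
Chain via Meridian Media Ltd → Larkspur Logistics SA (R1): 34% × 33% × 17% = 1.9074% of Fairlane Foods Inc.
Direct interest in Fairlane Foods Inc: 3%.
Aggregating (R2): 7.905% + 1.9074% + 3% = 12.8124%.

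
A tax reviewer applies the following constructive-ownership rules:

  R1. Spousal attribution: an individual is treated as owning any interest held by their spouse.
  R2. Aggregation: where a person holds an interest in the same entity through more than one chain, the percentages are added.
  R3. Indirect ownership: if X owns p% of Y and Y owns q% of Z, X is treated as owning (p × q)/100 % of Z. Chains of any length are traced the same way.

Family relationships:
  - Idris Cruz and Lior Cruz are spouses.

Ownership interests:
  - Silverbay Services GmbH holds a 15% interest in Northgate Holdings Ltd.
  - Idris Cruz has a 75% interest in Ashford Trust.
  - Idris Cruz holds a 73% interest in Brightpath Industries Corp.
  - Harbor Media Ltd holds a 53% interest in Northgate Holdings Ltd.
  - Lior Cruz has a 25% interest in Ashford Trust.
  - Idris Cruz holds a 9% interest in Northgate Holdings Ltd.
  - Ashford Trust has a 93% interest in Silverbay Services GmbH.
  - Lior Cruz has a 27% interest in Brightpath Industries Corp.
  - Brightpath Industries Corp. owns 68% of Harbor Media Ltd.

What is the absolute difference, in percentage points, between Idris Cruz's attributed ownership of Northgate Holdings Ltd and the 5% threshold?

By spousal attribution (R1), Idris Cruz is treated as also owning Lior Cruz's interest in Ashford Trust, giving 75% + 25% = 100%.
By spousal attribution (R1), Idris Cruz is treated as also owning Lior Cruz's interest in Brightpath Industries Corp, giving 73% + 27% = 100%.
Chain via Ashford Trust → Silverbay Services GmbH (R3): 100% × 93% × 15% = 13.95% of Northgate Holdings Ltd.
Chain via Brightpath Industries Corp. → Harbor Media Ltd (R3): 100% × 68% × 53% = 36.04% of Northgate Holdings Ltd.
Direct interest in Northgate Holdings Ltd: 9%.
Aggregating (R2): 13.95% + 36.04% + 9% = 58.99%.
58.99% exceeds the 5% threshold by 53.99 percentage points.

53.99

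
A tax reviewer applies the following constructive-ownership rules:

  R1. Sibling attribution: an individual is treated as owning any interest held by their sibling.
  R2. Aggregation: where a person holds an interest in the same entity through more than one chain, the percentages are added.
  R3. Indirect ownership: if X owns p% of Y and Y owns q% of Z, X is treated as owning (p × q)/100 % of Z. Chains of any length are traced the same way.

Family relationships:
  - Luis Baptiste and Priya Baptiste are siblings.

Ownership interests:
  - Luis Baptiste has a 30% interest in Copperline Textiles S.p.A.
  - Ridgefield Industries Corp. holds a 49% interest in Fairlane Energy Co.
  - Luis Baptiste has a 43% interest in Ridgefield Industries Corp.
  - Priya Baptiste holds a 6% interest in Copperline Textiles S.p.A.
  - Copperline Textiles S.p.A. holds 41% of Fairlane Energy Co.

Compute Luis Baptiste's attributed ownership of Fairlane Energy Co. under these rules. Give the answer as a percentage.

35.83%

By sibling attribution (R1), Luis Baptiste is treated as also owning Priya Baptiste's interest in Copperline Textiles S.p.A, giving 30% + 6% = 36%.
Chain via Copperline Textiles S.p.A. (R3): 36% × 41% = 14.76% of Fairlane Energy Co.
Chain via Ridgefield Industries Corp. (R3): 43% × 49% = 21.07% of Fairlane Energy Co.
Aggregating (R2): 14.76% + 21.07% = 35.83%.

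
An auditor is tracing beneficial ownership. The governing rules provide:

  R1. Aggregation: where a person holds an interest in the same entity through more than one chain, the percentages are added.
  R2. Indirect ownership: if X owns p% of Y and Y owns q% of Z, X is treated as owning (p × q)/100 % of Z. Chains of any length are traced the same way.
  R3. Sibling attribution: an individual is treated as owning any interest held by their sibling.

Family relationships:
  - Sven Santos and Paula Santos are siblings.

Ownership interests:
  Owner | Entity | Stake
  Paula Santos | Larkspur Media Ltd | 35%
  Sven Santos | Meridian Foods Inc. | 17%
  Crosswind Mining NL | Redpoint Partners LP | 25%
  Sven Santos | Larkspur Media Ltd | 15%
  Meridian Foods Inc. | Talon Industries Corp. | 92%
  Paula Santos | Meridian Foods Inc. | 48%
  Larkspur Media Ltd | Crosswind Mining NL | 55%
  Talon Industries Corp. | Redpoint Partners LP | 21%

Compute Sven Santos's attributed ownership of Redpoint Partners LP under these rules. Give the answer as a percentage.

By sibling attribution (R3), Sven Santos is treated as also owning Paula Santos's interest in Meridian Foods Inc, giving 17% + 48% = 65%.
By sibling attribution (R3), Sven Santos is treated as also owning Paula Santos's interest in Larkspur Media Ltd, giving 15% + 35% = 50%.
Chain via Meridian Foods Inc. → Talon Industries Corp. (R2): 65% × 92% × 21% = 12.558% of Redpoint Partners LP.
Chain via Larkspur Media Ltd → Crosswind Mining NL (R2): 50% × 55% × 25% = 6.875% of Redpoint Partners LP.
Aggregating (R1): 12.558% + 6.875% = 19.433%.

19.433%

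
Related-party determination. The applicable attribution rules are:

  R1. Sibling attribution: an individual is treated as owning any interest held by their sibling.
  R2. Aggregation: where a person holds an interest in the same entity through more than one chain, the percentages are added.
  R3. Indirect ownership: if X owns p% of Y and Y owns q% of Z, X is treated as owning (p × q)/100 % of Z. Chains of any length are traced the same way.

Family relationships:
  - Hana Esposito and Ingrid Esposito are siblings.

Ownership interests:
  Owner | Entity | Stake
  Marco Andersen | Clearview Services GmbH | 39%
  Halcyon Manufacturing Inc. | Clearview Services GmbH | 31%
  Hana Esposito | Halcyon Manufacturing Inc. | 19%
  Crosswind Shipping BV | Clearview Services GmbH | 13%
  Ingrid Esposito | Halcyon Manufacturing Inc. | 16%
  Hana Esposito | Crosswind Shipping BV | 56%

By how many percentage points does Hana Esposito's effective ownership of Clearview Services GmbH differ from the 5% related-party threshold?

By sibling attribution (R1), Hana Esposito is treated as also owning Ingrid Esposito's interest in Halcyon Manufacturing Inc, giving 19% + 16% = 35%.
Chain via Crosswind Shipping BV (R3): 56% × 13% = 7.28% of Clearview Services GmbH.
Chain via Halcyon Manufacturing Inc. (R3): 35% × 31% = 10.85% of Clearview Services GmbH.
Aggregating (R2): 7.28% + 10.85% = 18.13%.
18.13% exceeds the 5% threshold by 13.13 percentage points.

13.13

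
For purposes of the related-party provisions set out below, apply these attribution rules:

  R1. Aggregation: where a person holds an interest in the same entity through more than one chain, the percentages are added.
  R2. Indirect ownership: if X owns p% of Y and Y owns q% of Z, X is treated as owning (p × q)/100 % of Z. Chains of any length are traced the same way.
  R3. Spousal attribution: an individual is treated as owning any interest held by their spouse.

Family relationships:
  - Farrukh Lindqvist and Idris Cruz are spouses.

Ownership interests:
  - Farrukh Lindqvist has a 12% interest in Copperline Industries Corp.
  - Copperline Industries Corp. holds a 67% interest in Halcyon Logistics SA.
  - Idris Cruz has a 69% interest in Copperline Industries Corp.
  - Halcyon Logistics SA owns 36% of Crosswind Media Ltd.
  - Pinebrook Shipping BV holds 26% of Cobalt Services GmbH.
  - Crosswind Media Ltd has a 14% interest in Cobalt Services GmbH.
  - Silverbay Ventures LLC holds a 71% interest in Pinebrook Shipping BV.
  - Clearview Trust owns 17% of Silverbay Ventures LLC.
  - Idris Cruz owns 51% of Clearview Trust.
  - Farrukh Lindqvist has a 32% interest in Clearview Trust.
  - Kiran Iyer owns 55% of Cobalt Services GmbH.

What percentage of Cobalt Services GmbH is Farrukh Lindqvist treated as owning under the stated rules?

5.339914%

By spousal attribution (R3), Farrukh Lindqvist is treated as also owning Idris Cruz's interest in Copperline Industries Corp, giving 12% + 69% = 81%.
By spousal attribution (R3), Farrukh Lindqvist is treated as also owning Idris Cruz's interest in Clearview Trust, giving 32% + 51% = 83%.
Chain via Copperline Industries Corp. → Halcyon Logistics SA → Crosswind Media Ltd (R2): 81% × 67% × 36% × 14% = 2.735208% of Cobalt Services GmbH.
Chain via Clearview Trust → Silverbay Ventures LLC → Pinebrook Shipping BV (R2): 83% × 17% × 71% × 26% = 2.604706% of Cobalt Services GmbH.
Aggregating (R1): 2.735208% + 2.604706% = 5.339914%.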